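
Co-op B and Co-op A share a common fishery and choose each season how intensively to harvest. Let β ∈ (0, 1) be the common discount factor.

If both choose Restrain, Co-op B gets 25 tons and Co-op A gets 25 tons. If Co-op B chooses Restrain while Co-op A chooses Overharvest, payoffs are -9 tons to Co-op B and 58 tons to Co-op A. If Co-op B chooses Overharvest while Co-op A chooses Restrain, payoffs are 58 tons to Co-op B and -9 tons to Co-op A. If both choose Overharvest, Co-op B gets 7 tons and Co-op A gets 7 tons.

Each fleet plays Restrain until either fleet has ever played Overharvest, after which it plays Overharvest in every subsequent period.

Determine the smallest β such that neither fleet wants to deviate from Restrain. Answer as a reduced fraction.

11/17

25/(1−β) ≥ 58 + 7β/(1−β)
25 ≥ 58 − 51β
β ≥ 33/51 = 11/17.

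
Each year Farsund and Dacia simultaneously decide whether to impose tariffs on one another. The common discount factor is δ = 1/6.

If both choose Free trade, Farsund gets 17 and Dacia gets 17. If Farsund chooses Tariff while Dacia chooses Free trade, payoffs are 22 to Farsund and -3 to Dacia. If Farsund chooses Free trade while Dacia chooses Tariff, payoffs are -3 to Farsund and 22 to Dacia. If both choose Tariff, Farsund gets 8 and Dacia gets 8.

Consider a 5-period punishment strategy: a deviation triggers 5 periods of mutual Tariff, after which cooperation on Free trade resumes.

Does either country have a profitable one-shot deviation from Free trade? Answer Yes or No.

Yes

A one-shot deviation gives 22 now, then 8 for 5 periods, then back to 17.
Gain from deviating: (22−17) today; loss: (17−8) in each of the next 5 periods.
No-deviation condition: (17−8)(δ+…+δ^5) ≥ 22−17, i.e. δ+…+δ^5 ≥ 5/9.
At δ = 1/6: δ+…+δ^5 = 0.2000 < 0.5556.
So cooperation is not sustainable.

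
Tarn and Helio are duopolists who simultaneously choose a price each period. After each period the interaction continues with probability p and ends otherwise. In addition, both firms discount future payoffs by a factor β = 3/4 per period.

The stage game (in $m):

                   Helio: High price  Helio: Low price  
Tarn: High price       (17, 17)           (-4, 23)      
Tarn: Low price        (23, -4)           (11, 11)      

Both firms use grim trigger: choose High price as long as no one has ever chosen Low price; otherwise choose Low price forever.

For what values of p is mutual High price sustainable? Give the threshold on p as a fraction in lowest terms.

2/3

Expected continuation weight on next period's payoff is β·p = 3/4·p, which plays the role of the discount factor.
Cooperation requires 3/4·p ≥ (23−17)/(23−11) = 1/2, hence p ≥ 2/3.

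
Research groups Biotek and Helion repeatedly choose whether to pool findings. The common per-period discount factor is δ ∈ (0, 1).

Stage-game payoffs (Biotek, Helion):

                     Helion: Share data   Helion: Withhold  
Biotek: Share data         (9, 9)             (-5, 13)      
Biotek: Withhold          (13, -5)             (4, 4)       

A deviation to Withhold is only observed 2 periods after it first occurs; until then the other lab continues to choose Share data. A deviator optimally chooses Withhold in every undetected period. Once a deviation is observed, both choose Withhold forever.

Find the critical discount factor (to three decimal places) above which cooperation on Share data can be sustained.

0.667

The best deviation is to choose Withhold for all 2 undetected periods, earning 13 each, then 4 forever once detected.
Deviation value: 13(1−δ^2)/(1−δ) + 4δ^2/(1−δ); cooperation value: 9/(1−δ).
IC: 9 ≥ 13(1−δ^2) + 4δ^2 = 13 − 9δ^2.
So δ^2 ≥ 4/9, giving δ ≥ (4/9)^(1/2) ≈ 0.667.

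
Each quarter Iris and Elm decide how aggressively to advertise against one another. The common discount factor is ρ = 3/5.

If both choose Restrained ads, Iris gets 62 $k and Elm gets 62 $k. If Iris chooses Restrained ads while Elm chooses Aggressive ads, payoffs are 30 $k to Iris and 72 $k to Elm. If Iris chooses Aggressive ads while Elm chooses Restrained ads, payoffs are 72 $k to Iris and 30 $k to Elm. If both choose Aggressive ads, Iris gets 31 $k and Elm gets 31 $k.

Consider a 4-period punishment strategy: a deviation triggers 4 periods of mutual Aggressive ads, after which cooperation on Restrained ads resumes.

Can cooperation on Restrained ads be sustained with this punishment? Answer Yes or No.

Yes

A one-shot deviation gives 72 now, then 31 for 4 periods, then back to 62.
Gain from deviating: (72−62) today; loss: (62−31) in each of the next 4 periods.
No-deviation condition: (62−31)(ρ+…+ρ^4) ≥ 72−62, i.e. ρ+…+ρ^4 ≥ 10/31.
At ρ = 3/5: ρ+…+ρ^4 = 1.3056 ≥ 0.3226.
So cooperation is sustainable.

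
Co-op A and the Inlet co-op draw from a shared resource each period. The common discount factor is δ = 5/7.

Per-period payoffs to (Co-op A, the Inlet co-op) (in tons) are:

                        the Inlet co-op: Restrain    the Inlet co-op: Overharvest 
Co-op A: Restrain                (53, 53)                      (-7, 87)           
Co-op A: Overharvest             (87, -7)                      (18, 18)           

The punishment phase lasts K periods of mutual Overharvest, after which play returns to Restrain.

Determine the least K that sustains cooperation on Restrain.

No profitable deviation requires (53−18)(δ+…+δ^K) ≥ 87−53, i.e. δ+…+δ^K ≥ 34/35 ≈ 0.9714.
With δ = 5/7, the partial sums are K=1: 0.7143, K=2: 1.2245.
K = 2 is the first length at which the sum reaches 0.9714.

2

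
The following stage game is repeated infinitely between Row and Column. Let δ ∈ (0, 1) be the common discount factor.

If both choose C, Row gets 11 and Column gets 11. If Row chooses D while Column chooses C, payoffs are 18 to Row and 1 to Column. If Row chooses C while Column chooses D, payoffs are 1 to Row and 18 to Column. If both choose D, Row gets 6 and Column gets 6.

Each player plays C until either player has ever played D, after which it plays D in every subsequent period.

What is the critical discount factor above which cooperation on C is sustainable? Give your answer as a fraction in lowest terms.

7/12

Cooperation forever yields 11 each period: 11/(1−δ).
Deviating yields 18 once, then 6 forever: 18 + 6δ/(1−δ).
No profitable deviation requires 11/(1−δ) ≥ 18 + 6δ/(1−δ).
Multiplying by (1−δ): 11 ≥ 18(1−δ) + 6δ = 18 − 12δ.
So 12δ ≥ 7, i.e. δ ≥ 7/12.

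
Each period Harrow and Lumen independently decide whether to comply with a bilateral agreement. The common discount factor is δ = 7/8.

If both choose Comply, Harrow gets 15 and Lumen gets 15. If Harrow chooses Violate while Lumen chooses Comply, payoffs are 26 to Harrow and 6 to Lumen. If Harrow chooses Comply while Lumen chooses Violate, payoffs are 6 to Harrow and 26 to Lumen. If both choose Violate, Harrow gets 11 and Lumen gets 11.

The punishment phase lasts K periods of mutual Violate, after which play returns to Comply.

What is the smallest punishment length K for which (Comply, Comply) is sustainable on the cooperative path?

No profitable deviation requires (15−11)(δ+…+δ^K) ≥ 26−15, i.e. δ+…+δ^K ≥ 11/4 ≈ 2.7500.
With δ = 7/8, the partial sums are K=1: 0.8750, K=2: 1.6406, K=3: 2.3105, K=4: 2.8967.
K = 4 is the first length at which the sum reaches 2.7500.

4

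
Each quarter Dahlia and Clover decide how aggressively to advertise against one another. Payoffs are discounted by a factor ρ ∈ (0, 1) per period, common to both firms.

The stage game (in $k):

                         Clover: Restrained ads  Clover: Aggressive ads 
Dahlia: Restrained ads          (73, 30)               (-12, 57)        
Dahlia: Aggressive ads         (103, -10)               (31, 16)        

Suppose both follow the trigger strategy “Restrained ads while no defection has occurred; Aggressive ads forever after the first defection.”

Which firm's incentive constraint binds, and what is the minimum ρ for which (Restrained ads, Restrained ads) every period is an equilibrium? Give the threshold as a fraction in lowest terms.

Dahlia's threshold: (103−73)/(103−31) = 5/12.
Clover's threshold: (57−30)/(57−16) = 27/41.
5/12 < 27/41, so Clover binds and ρ* = 27/41.

Clover; ρ ≥ 27/41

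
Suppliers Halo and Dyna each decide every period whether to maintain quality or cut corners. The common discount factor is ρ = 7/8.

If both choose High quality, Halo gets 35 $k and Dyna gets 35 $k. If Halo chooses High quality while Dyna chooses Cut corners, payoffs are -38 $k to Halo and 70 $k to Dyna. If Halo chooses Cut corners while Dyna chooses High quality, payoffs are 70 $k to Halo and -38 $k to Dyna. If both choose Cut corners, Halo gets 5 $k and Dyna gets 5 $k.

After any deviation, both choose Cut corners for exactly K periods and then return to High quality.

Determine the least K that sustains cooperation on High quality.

2

Need Σ_{k=1}^{K} ρ^k ≥ (70−35)/(35−5) = 1.1667 at ρ = 7/8.
At K = 1 the sum is 0.8750 < 1.1667; at K = 2 it is 1.6406 ≥ 1.1667.
So the minimum punishment length is K = 2.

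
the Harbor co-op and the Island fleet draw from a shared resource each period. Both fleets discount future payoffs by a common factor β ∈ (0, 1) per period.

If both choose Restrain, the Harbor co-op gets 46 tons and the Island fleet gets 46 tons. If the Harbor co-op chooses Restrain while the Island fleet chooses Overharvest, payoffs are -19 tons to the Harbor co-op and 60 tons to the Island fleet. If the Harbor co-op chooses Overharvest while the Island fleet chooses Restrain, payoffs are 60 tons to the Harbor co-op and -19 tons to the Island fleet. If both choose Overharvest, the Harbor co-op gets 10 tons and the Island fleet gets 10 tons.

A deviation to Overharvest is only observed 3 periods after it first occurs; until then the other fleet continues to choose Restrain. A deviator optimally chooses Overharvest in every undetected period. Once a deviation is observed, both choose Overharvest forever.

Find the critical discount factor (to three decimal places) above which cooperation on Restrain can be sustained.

The best deviation is to choose Overharvest for all 3 undetected periods, earning 60 each, then 10 forever once detected.
Deviation value: 60(1−β^3)/(1−β) + 10β^3/(1−β); cooperation value: 46/(1−β).
IC: 46 ≥ 60(1−β^3) + 10β^3 = 60 − 50β^3.
So β^3 ≥ 14/50 = 7/25, giving β ≥ (7/25)^(1/3) ≈ 0.654.

0.654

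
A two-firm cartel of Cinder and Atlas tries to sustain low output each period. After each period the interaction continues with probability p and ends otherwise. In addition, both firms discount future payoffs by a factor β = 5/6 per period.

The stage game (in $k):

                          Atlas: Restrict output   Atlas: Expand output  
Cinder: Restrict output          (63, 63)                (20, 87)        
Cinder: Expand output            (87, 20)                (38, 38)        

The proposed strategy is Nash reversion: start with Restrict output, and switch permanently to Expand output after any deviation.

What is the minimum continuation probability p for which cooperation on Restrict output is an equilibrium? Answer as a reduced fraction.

144/245

Expected continuation weight on next period's payoff is β·p = 5/6·p, which plays the role of the discount factor.
Cooperation requires 5/6·p ≥ (87−63)/(87−38) = 24/49, hence p ≥ 144/245.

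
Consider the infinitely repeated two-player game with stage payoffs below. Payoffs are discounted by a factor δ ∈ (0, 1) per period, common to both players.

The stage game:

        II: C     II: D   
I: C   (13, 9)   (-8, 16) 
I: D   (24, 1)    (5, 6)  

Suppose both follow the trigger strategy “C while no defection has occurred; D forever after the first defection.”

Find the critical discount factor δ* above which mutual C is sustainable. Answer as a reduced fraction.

7/10

For I: deviation gain 24−13 = 11, per-period punishment loss 13−5 = 8. IC gives δ ≥ 11/19.
For II: gain 7, loss 3 per period, so δ ≥ 7/10.
The tighter constraint is II's, so cooperation needs δ ≥ 7/10.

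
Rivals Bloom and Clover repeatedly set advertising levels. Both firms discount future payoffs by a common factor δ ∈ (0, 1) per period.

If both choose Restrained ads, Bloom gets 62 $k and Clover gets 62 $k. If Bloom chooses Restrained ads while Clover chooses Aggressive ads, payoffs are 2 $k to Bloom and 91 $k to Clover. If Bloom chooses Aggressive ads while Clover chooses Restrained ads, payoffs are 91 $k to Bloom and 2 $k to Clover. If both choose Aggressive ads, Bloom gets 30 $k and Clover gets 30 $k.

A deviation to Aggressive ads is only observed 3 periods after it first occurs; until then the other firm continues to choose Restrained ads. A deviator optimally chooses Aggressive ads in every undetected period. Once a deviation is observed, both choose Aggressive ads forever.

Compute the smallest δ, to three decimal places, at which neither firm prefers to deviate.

The best deviation is to choose Aggressive ads for all 3 undetected periods, earning 91 each, then 30 forever once detected.
Deviation value: 91(1−δ^3)/(1−δ) + 30δ^3/(1−δ); cooperation value: 62/(1−δ).
IC: 62 ≥ 91(1−δ^3) + 30δ^3 = 91 − 61δ^3.
So δ^3 ≥ 29/61, giving δ ≥ (29/61)^(1/3) ≈ 0.780.

0.780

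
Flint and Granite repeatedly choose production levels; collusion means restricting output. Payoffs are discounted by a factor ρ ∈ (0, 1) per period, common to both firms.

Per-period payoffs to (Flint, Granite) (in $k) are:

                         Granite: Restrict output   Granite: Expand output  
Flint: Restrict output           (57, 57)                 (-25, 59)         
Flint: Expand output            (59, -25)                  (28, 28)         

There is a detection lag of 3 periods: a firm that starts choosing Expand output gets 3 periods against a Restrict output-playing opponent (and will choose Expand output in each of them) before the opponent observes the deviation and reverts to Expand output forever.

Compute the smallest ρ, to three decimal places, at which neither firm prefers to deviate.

A deviator earns 59 for 3 periods, then 28 forever; cooperating earns 57 forever. Multiplying the IC by (1−ρ):
57 ≥ 59(1−ρ^3) + 28ρ^3, so 31·ρ^3 ≥ 2 and ρ^3 ≥ 2/31.
ρ ≥ (2/31)^(1/3) ≈ 0.401.

0.401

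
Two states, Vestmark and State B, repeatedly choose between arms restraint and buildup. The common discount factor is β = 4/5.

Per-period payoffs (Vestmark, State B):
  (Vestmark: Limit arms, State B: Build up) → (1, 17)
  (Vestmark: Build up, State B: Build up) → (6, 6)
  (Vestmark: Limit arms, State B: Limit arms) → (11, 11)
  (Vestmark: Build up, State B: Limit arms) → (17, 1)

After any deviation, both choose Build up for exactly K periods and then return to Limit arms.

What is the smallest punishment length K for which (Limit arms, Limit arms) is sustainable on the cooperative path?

2

No profitable deviation requires (11−6)(β+…+β^K) ≥ 17−11, i.e. β+…+β^K ≥ 6/5 ≈ 1.2000.
With β = 4/5, the partial sums are K=1: 0.8000, K=2: 1.4400.
K = 2 is the first length at which the sum reaches 1.2000.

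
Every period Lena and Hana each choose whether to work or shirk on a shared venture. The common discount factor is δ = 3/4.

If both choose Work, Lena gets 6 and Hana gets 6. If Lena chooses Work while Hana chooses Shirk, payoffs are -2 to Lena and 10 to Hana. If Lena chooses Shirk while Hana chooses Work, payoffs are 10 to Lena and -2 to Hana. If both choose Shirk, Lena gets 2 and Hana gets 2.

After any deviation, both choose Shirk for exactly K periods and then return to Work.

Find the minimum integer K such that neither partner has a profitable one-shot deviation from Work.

2

Need Σ_{k=1}^{K} δ^k ≥ (10−6)/(6−2) = 1.0000 at δ = 3/4.
At K = 1 the sum is 0.7500 < 1.0000; at K = 2 it is 1.3125 ≥ 1.0000.
So the minimum punishment length is K = 2.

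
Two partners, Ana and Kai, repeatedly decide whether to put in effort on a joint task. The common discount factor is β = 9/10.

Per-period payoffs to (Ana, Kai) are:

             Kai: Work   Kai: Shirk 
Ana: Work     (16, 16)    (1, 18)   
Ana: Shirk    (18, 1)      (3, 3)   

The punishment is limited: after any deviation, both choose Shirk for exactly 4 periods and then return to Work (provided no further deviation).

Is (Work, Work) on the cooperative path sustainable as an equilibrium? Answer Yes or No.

A one-shot deviation gives 18 now, then 3 for 4 periods, then back to 16.
Gain from deviating: (18−16) today; loss: (16−3) in each of the next 4 periods.
No-deviation condition: (16−3)(β+…+β^4) ≥ 18−16, i.e. β+…+β^4 ≥ 2/13.
At β = 9/10: β+…+β^4 = 3.0951 ≥ 0.1538.
So cooperation is sustainable.

Yes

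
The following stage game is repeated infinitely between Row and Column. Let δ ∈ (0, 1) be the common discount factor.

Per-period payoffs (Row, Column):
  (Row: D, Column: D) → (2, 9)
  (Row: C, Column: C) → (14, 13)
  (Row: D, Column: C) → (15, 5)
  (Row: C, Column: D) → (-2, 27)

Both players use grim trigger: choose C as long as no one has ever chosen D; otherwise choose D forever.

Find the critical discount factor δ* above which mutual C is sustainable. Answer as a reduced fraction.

Row: cooperation gives 14 each period; deviation gives 15 once then 2 forever.
  14/(1−δ) ≥ 15 + 2δ/(1−δ) ⇒ δ ≥ 1/13.
Column: cooperation gives 13 each period; deviation gives 27 once then 9 forever.
  δ ≥ 14/18 = 7/9.
Both must hold, so the binding constraint is Column's: δ ≥ 7/9.

7/9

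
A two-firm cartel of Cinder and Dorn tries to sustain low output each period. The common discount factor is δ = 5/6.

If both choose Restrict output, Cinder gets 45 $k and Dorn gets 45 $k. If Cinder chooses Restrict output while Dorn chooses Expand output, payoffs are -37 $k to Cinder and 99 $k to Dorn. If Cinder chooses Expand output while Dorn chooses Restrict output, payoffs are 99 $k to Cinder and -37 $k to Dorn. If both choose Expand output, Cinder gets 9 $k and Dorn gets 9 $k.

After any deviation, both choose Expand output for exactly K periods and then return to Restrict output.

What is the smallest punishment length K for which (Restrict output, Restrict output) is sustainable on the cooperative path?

No profitable deviation requires (45−9)(δ+…+δ^K) ≥ 99−45, i.e. δ+…+δ^K ≥ 3/2 ≈ 1.5000.
With δ = 5/6, the partial sums are K=1: 0.8333, K=2: 1.5278.
K = 2 is the first length at which the sum reaches 1.5000.

2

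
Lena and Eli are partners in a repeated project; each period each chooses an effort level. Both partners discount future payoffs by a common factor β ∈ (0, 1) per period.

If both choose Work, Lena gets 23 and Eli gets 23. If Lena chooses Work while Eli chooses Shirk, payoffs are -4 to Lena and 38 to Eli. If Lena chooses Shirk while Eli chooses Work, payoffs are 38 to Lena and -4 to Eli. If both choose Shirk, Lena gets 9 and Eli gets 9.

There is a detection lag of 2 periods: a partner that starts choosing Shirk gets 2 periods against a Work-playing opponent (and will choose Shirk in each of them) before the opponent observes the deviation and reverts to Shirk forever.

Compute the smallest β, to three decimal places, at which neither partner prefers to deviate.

0.719

A deviator earns 38 for 2 periods, then 9 forever; cooperating earns 23 forever. Multiplying the IC by (1−β):
23 ≥ 38(1−β^2) + 9β^2, so 29·β^2 ≥ 15 and β^2 ≥ 15/29.
β ≥ (15/29)^(1/2) ≈ 0.719.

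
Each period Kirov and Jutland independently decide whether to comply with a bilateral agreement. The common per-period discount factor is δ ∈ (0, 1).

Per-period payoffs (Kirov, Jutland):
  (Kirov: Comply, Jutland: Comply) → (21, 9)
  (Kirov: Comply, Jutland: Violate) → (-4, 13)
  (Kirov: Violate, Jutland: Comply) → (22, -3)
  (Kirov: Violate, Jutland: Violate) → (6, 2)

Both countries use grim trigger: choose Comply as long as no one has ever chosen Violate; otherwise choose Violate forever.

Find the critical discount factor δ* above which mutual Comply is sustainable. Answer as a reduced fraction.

For Kirov: deviation gain 22−21 = 1, per-period punishment loss 21−6 = 15. IC gives δ ≥ 1/16.
For Jutland: gain 4, loss 7 per period, so δ ≥ 4/11.
The tighter constraint is Jutland's, so cooperation needs δ ≥ 4/11.

4/11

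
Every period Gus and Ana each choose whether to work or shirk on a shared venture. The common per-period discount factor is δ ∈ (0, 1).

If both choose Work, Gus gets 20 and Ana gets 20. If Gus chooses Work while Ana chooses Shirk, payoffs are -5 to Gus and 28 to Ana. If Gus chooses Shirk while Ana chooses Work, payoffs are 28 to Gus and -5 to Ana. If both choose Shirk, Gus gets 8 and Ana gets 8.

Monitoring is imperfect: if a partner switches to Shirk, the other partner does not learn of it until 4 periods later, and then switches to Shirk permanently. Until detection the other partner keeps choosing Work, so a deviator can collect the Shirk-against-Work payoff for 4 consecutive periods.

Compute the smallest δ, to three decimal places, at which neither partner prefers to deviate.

0.795

The best deviation is to choose Shirk for all 4 undetected periods, earning 28 each, then 8 forever once detected.
Deviation value: 28(1−δ^4)/(1−δ) + 8δ^4/(1−δ); cooperation value: 20/(1−δ).
IC: 20 ≥ 28(1−δ^4) + 8δ^4 = 28 − 20δ^4.
So δ^4 ≥ 8/20 = 2/5, giving δ ≥ (2/5)^(1/4) ≈ 0.795.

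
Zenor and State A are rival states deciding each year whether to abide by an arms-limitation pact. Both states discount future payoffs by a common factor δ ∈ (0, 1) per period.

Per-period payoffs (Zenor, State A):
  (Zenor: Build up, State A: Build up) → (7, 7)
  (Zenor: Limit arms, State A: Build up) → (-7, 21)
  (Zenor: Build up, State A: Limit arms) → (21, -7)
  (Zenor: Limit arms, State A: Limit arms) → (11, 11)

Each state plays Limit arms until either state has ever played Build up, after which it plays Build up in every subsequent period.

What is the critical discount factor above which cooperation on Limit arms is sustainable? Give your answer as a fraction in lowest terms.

Cooperation forever yields 11 each period: 11/(1−δ).
Deviating yields 21 once, then 7 forever: 21 + 7δ/(1−δ).
No profitable deviation requires 11/(1−δ) ≥ 21 + 7δ/(1−δ).
Multiplying by (1−δ): 11 ≥ 21(1−δ) + 7δ = 21 − 14δ.
So 14δ ≥ 10, i.e. δ ≥ 10/14 = 5/7.

5/7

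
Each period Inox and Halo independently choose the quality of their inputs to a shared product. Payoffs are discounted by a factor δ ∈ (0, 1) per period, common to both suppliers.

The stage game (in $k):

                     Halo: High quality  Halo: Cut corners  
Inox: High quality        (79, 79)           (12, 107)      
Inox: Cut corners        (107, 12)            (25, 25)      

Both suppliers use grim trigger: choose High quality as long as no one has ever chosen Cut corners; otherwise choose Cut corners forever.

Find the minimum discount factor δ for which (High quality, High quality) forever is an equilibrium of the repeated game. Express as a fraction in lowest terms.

14/41

79/(1−δ) ≥ 107 + 25δ/(1−δ)
79 ≥ 107 − 82δ
δ ≥ 28/82 = 14/41.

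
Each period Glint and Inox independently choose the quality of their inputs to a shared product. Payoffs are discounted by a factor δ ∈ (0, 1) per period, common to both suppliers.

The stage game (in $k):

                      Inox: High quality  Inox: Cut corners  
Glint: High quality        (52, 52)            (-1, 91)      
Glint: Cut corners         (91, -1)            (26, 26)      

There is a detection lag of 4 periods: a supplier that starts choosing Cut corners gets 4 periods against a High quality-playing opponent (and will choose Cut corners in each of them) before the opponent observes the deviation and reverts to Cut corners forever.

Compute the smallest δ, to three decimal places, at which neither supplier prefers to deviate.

A deviator earns 91 for 4 periods, then 26 forever; cooperating earns 52 forever. Multiplying the IC by (1−δ):
52 ≥ 91(1−δ^4) + 26δ^4, so 65·δ^4 ≥ 39 and δ^4 ≥ 3/5.
δ ≥ (3/5)^(1/4) ≈ 0.880.

0.880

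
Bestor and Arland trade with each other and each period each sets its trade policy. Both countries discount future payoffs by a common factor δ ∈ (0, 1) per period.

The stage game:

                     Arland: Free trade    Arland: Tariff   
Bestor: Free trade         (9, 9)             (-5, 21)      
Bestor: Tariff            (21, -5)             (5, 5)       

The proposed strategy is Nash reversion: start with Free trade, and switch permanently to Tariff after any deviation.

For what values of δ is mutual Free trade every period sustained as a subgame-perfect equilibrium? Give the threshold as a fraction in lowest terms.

3/4

Cooperation forever yields 9 each period: 9/(1−δ).
Deviating yields 21 once, then 5 forever: 21 + 5δ/(1−δ).
No profitable deviation requires 9/(1−δ) ≥ 21 + 5δ/(1−δ).
Multiplying by (1−δ): 9 ≥ 21(1−δ) + 5δ = 21 − 16δ.
So 16δ ≥ 12, i.e. δ ≥ 12/16 = 3/4.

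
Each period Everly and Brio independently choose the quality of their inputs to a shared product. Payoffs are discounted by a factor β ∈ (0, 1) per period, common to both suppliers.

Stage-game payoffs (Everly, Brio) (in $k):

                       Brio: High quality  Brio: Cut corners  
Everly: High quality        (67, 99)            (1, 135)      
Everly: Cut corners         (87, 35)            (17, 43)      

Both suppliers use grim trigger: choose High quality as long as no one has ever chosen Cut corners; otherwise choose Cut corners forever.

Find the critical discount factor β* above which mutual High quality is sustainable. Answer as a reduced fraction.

For Everly: deviation gain 87−67 = 20, per-period punishment loss 67−17 = 50. IC gives β ≥ 20/70 = 2/7.
For Brio: gain 36, loss 56 per period, so β ≥ 36/92 = 9/23.
The tighter constraint is Brio's, so cooperation needs β ≥ 9/23.

9/23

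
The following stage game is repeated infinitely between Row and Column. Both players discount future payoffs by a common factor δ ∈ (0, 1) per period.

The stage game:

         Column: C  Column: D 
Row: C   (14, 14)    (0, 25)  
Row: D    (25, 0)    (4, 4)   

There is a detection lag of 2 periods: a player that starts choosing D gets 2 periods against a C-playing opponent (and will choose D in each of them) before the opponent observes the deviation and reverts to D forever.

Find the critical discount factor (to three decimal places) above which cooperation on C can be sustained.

The best deviation is to choose D for all 2 undetected periods, earning 25 each, then 4 forever once detected.
Deviation value: 25(1−δ^2)/(1−δ) + 4δ^2/(1−δ); cooperation value: 14/(1−δ).
IC: 14 ≥ 25(1−δ^2) + 4δ^2 = 25 − 21δ^2.
So δ^2 ≥ 11/21, giving δ ≥ (11/21)^(1/2) ≈ 0.724.

0.724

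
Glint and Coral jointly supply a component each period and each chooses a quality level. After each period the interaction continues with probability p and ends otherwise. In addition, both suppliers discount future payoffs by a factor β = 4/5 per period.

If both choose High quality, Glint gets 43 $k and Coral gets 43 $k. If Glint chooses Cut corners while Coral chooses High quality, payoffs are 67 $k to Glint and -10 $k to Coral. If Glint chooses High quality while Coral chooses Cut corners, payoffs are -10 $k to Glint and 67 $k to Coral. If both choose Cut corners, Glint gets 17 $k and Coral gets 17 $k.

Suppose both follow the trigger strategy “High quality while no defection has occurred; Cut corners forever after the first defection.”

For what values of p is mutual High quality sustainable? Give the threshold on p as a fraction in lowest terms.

With continuation probability p and discount β, the effective per-period discount factor is βp.
Grim-trigger IC: βp ≥ (67−43)/(67−17) = 12/25.
So p ≥ (12/25)/(4/5) = 3/5.

3/5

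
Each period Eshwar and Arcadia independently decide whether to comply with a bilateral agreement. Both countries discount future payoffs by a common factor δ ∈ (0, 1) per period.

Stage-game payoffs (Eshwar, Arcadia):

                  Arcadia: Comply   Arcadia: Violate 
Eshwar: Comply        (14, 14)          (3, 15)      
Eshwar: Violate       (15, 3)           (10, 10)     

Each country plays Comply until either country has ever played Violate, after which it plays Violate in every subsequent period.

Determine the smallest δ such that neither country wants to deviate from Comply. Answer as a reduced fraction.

Under grim trigger the critical discount factor is (T−C)/(T−P) with T = 15, C = 14, P = 10.
δ* = (15−14)/(15−10) = 1/5.

1/5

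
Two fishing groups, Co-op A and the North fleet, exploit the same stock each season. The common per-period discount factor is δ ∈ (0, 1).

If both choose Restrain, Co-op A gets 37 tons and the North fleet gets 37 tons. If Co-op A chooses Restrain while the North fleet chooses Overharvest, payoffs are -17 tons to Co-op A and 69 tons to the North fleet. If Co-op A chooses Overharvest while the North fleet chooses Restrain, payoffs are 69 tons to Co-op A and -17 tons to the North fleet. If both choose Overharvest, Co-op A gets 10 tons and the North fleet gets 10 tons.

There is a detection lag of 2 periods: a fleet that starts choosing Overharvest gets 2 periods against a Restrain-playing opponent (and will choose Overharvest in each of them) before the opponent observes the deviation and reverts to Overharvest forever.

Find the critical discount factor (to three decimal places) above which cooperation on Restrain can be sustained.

Deviating for the 2 undetected periods gains 69−37 = 32 per period over cooperation, then loses 37−10 = 27 per period forever once punishment starts.
Gain: 32(1 + δ + … + δ^1); loss: 27·δ^2/(1−δ).
No profitable deviation ⇔ 32(1−δ^2) ≤ 27·δ^2, i.e. δ^2 ≥ 32/(32+27) = 32/59.
Hence δ ≥ (32/59)^(1/2) ≈ 0.736.

0.736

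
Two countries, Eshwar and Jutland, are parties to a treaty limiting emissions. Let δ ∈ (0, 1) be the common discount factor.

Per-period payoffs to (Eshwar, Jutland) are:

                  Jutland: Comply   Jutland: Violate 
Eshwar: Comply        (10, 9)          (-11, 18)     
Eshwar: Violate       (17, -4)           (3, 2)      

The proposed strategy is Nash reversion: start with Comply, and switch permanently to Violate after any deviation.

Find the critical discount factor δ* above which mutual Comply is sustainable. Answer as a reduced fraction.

9/16

For Eshwar: deviation gain 17−10 = 7, per-period punishment loss 10−3 = 7. IC gives δ ≥ 7/14 = 1/2.
For Jutland: gain 9, loss 7 per period, so δ ≥ 9/16.
The tighter constraint is Jutland's, so cooperation needs δ ≥ 9/16.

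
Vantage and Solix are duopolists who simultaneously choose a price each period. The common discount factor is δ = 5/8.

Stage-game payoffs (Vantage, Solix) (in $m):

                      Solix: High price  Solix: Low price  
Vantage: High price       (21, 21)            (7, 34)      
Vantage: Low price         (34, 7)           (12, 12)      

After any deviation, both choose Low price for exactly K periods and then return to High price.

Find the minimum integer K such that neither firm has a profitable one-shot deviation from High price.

5

IC: δ(1−δ^K)/(1−δ) ≥ (34−21)/(21−12) = 13/9.
With δ = 5/8: need 1 − δ^K ≥ 13/9·(1−5/8)/(5/8), i.e. δ^K ≤ 0.1333.
Since (5/8)^4 = 0.1526 and (5/8)^5 = 0.0954, the smallest such K is 5.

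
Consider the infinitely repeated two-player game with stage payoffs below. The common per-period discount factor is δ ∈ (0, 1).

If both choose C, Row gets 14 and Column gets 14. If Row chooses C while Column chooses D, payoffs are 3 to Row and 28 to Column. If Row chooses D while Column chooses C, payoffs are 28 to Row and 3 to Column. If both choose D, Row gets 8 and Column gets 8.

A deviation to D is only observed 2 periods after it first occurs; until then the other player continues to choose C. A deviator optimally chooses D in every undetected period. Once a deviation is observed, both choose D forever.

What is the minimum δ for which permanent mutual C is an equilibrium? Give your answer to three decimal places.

0.837

A deviator earns 28 for 2 periods, then 8 forever; cooperating earns 14 forever. Multiplying the IC by (1−δ):
14 ≥ 28(1−δ^2) + 8δ^2, so 20·δ^2 ≥ 14 and δ^2 ≥ 7/10.
δ ≥ (7/10)^(1/2) ≈ 0.837.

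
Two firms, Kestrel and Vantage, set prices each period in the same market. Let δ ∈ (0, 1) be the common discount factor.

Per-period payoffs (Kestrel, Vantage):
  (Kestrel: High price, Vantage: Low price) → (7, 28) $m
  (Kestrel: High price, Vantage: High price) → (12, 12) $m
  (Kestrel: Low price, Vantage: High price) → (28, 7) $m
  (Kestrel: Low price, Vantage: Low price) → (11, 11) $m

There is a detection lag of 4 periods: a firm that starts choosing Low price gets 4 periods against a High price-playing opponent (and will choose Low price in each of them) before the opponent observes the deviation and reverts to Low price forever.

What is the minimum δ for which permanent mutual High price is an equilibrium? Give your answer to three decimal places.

0.985

Deviating for the 4 undetected periods gains 28−12 = 16 per period over cooperation, then loses 12−11 = 1 per period forever once punishment starts.
Gain: 16(1 + δ + … + δ^3); loss: 1·δ^4/(1−δ).
No profitable deviation ⇔ 16(1−δ^4) ≤ 1·δ^4, i.e. δ^4 ≥ 16/(16+1) = 16/17.
Hence δ ≥ (16/17)^(1/4) ≈ 0.985.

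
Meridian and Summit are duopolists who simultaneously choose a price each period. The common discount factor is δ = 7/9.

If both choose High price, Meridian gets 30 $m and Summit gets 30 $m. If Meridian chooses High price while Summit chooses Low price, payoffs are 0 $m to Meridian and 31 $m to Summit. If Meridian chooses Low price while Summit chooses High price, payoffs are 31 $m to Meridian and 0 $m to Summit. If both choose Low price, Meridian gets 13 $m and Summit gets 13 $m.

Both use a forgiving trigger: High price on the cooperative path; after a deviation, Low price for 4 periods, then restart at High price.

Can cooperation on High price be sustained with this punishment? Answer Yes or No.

IC: δ+…+δ^4 ≥ (31−30)/(30−13) = 1/17.
At δ = 7/9: partial sum = 2.2192 ≥ 0.0588. Cooperation sustainable.

Yes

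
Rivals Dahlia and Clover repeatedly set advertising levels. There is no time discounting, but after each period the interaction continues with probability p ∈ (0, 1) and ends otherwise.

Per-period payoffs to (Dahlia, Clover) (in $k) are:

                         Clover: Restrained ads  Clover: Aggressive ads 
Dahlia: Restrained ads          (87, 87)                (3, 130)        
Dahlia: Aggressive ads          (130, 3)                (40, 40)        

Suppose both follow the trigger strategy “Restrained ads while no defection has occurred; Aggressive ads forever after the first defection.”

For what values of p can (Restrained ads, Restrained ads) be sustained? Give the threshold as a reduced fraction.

With no time discounting, the continuation probability p plays the role of the discount factor.
Grim-trigger IC: 87/(1−p) ≥ 130 + 40p/(1−p) ⇒ p ≥ (130−87)/(130−40) = 43/90.

43/90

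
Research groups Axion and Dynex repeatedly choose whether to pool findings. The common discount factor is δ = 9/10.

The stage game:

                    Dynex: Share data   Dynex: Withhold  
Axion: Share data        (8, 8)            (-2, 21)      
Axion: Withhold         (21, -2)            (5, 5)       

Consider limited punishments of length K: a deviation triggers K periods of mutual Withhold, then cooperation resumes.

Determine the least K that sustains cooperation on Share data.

No profitable deviation requires (8−5)(δ+…+δ^K) ≥ 21−8, i.e. δ+…+δ^K ≥ 13/3 ≈ 4.3333.
With δ = 9/10, the partial sums are K=1: 0.9000, K=2: 1.7100, …, K=5: 3.6856, K=6: 4.2170, K=7: 4.6953.
K = 7 is the first length at which the sum reaches 4.3333.

7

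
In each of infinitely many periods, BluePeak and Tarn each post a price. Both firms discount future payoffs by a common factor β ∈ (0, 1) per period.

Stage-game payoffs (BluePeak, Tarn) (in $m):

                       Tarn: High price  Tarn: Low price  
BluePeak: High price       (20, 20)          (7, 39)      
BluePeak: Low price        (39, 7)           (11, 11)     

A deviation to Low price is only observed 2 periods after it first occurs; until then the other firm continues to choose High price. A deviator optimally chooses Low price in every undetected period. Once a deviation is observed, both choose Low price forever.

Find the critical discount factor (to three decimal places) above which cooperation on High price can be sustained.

0.824

Deviating for the 2 undetected periods gains 39−20 = 19 per period over cooperation, then loses 20−11 = 9 per period forever once punishment starts.
Gain: 19(1 + β + … + β^1); loss: 9·β^2/(1−β).
No profitable deviation ⇔ 19(1−β^2) ≤ 9·β^2, i.e. β^2 ≥ 19/(19+9) = 19/28.
Hence β ≥ (19/28)^(1/2) ≈ 0.824.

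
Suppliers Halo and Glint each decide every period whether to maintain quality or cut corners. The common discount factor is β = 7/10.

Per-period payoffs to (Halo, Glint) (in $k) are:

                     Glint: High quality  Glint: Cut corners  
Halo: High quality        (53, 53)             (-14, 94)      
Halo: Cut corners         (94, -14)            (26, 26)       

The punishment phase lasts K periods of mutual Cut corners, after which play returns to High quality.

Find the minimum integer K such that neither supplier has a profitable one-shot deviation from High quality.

3

IC: β(1−β^K)/(1−β) ≥ (94−53)/(53−26) = 41/27.
With β = 7/10: need 1 − β^K ≥ 41/27·(1−7/10)/(7/10), i.e. β^K ≤ 0.3492.
Since (7/10)^2 = 0.4900 and (7/10)^3 = 0.3430, the smallest such K is 3.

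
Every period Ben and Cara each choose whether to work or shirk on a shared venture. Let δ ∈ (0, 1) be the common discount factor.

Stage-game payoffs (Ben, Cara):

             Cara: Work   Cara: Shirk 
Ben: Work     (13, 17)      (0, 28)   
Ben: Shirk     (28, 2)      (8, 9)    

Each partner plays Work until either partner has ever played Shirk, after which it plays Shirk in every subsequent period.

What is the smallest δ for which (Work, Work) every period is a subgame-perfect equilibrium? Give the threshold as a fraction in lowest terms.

For Ben: deviation gain 28−13 = 15, per-period punishment loss 13−8 = 5. IC gives δ ≥ 15/20 = 3/4.
For Cara: gain 11, loss 8 per period, so δ ≥ 11/19.
The tighter constraint is Ben's, so cooperation needs δ ≥ 3/4.

3/4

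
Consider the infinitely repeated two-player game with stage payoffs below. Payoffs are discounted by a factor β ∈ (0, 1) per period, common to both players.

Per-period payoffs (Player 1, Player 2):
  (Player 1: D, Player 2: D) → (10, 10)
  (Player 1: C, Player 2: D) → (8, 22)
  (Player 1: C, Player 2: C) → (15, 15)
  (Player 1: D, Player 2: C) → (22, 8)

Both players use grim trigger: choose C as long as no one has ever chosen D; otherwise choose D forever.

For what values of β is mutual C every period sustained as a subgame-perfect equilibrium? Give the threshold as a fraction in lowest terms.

Under grim trigger the critical discount factor is (T−C)/(T−P) with T = 22, C = 15, P = 10.
β* = (22−15)/(22−10) = 7/12.

7/12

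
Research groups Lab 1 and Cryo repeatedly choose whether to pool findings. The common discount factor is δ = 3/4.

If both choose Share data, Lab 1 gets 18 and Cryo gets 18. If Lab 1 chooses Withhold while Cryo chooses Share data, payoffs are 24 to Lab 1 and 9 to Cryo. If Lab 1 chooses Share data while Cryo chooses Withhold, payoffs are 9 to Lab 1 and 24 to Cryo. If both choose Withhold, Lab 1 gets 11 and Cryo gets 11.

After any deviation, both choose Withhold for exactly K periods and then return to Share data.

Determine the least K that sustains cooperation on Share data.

2

Need Σ_{k=1}^{K} δ^k ≥ (24−18)/(18−11) = 0.8571 at δ = 3/4.
At K = 1 the sum is 0.7500 < 0.8571; at K = 2 it is 1.3125 ≥ 0.8571.
So the minimum punishment length is K = 2.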